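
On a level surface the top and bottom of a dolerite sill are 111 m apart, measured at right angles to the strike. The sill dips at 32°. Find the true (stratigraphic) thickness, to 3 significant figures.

True thickness t = w · sin(dip) = 111 × sin 32°
t = 111 × 0.5299 = 58.821 m

58.8 m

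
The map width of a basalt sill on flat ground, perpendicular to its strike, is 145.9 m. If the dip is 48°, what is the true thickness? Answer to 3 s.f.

True thickness t = w · sin(dip) = 145.9 × sin 48°
t = 145.9 × 0.7431 = 108.425 m

108 m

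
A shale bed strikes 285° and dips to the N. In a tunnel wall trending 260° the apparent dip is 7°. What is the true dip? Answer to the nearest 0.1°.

16.2°

β = acute angle between strike 285° and section 260° = 25°.
tan(true dip) = tan 7° / sin 25° = 0.2905
δ = arctan(0.2905) = 16.20°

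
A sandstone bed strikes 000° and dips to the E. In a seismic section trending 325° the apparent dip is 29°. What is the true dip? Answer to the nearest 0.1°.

44.0°

The section is 35° from the strike.
tan δ = tan α / sin β = tan 29° / sin 35° = 0.5543 / 0.5736 = 0.9664
true dip = arctan 0.9664 = 44.02°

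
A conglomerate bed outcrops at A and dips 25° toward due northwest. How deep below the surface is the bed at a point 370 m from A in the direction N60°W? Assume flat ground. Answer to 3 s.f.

The hole lies 15° from the dip direction, so the down-dip offset is 370 × cos 15° = 357.39 m.
Depth = down-dip offset × tan(dip) = 357.39 × tan 25° = 357.39 × 0.4663
Depth = 166.65 m

167 m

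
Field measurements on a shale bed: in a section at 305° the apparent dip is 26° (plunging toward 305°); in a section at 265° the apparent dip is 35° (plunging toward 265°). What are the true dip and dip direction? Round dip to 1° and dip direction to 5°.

true dip 35°, dip direction 260°

Each apparent-dip line lies in the plane. As unit vectors (x east, y north, z up), v₁ plunges 26°→305° and v₂ plunges 35°→265°.
n = v₁ × v₂ = (-0.327, -0.065, 0.473) (taken with n_z > 0).
tan δ = √(n_x²+n_y²)/n_z = 0.333/0.473, so δ = 35.2°.
Dip direction = azimuth of (n_x, n_y) = atan2(-0.327, -0.065) = 259°.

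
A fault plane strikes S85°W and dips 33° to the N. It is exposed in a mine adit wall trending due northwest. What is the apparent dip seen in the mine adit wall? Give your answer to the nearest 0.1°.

Angle between strike (S85°W) and section (due northwest): β = 50°.
tan(apparent dip) = tan 33° · sin 50° = 0.4975
α = arctan(0.4975) = 26.45°

26.4°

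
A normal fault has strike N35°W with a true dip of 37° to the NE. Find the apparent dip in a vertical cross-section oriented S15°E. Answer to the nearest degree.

The strike is N35°W and the section trends S15°E; the acute angle between them is β = 20°.
tan(apparent dip) = tan 37° · sin 20° = 0.2577
α = arctan(0.2577) = 14.45°

14°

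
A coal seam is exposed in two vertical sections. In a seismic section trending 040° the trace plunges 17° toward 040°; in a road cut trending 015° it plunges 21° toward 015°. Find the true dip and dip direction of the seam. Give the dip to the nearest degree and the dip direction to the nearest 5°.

Each apparent-dip line lies in the plane. As unit vectors (x east, y north, z up), v₁ plunges 17°→040° and v₂ plunges 21°→015°.
The plane normal is n = v₁ × v₂ ∝ (0.001, 0.150, 0.377).
True dip = arccos(n_z / |n|) = arccos(0.9296) = 21.6°.
Dip direction = atan2(0.001, 0.150) = 0° (azimuth of n's horizontal projection).

true dip 22°, dip direction 000°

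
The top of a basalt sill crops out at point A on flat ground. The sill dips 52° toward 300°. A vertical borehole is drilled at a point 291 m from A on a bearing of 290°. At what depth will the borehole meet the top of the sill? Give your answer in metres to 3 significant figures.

The hole lies 10° from the dip direction, so the down-dip offset is 291 × cos 10° = 286.58 m.
Depth = down-dip offset × tan(dip) = 286.58 × tan 52° = 286.58 × 1.2799
Depth = 366.80 m

367 m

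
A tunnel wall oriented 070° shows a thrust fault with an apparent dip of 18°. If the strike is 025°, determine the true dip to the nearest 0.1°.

β = acute angle between strike 025° and section 070° = 45°.
tan(true dip) = tan 18° / sin 45° = 0.4595
δ = arctan(0.4595) = 24.68°

24.7°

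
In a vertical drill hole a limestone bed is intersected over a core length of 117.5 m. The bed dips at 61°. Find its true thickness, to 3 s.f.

True thickness t = h · cos(dip) = 117.5 × cos 61°
t = 117.5 × 0.4848 = 56.965 m

57.0 m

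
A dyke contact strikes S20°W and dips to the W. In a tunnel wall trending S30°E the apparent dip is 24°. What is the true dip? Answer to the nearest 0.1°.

30.2°

β = acute angle between strike S20°W and section S30°E = 50°.
tan(true dip) = tan 24° / sin 50° = 0.5812
δ = arctan(0.5812) = 30.17°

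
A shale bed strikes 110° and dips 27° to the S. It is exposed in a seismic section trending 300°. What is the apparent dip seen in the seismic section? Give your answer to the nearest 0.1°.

The strike is 110° and the section trends 300°; the acute angle between them is β = 10°.
tan(apparent dip) = tan 27° · sin 10° = 0.0885
apparent dip = arctan 0.0885 = 5.06°

5.1°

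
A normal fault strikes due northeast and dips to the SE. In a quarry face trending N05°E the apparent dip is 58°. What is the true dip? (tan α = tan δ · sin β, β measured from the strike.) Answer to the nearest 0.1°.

68.1°

The section is 40° from the strike.
tan δ = tan α / sin β = tan 58° / sin 40° = 1.6003 / 0.6428 = 2.4897
δ = arctan(2.4897) = 68.12°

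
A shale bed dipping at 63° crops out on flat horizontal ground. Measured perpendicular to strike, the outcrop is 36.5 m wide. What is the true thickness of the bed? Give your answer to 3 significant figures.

True thickness t = w · sin(dip) = 36.5 × sin 63°
t = 36.5 × 0.8910 = 32.522 m

32.5 m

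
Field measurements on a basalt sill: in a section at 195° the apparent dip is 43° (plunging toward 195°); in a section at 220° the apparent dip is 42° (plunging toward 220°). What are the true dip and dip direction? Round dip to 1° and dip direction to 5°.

Represent each trace as a vector plunging at its apparent dip toward its trend (east-north-up frame): v₁ = (-0.189, -0.706, -0.682), v₂ = (-0.478, -0.569, -0.669).
Cross product v₁ × v₂ gives the pole to the plane: n ∝ (-0.084, -0.199, 0.230).
tan δ = √(n_x²+n_y²)/n_z = 0.216/0.230, so δ = 43.3°.
The horizontal component of n points toward azimuth atan2(n_x, n_y) = 203°, the dip direction.

true dip 43°, dip direction 205°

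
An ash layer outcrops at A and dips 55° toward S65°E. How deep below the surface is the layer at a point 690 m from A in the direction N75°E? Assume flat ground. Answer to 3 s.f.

755 m

The hole lies 40° from the dip direction, so the down-dip offset is 690 × cos 40° = 528.57 m.
Depth = down-dip offset × tan(dip) = 528.57 × tan 55° = 528.57 × 1.4281
Depth = 754.88 m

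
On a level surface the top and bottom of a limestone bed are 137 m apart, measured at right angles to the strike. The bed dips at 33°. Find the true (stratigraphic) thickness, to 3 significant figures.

True thickness t = w · sin(dip) = 137 × sin 33°
t = 137 × 0.5446 = 74.616 m

74.6 m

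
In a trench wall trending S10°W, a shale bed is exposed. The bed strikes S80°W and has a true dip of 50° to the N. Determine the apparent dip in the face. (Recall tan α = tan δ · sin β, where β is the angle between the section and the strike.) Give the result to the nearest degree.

48°

Angle between strike (S80°W) and section (S10°W): β = 70°.
tan α = tan 50° × sin 70° = 1.1918 × 0.9397 = 1.1199
apparent dip = arctan 1.1199 = 48.24°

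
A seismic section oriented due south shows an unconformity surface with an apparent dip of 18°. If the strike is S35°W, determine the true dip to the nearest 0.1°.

29.5°

β = acute angle between strike S35°W and section due south = 35°.
tan(true dip) = tan 18° / sin 35° = 0.5665
true dip = arctan 0.5665 = 29.53°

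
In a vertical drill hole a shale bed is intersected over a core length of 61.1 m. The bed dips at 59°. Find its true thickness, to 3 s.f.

31.5 m

True thickness t = h · cos(dip) = 61.1 × cos 59°
t = 61.1 × 0.5150 = 31.469 m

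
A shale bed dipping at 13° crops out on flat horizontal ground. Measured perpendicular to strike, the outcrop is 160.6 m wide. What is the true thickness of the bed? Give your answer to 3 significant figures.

36.1 m

True thickness t = w · sin(dip) = 160.6 × sin 13°
t = 160.6 × 0.2250 = 36.127 m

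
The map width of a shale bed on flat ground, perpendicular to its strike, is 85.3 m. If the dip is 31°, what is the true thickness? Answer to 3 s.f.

43.9 m

True thickness t = w · sin(dip) = 85.3 × sin 31°
t = 85.3 × 0.5150 = 43.933 m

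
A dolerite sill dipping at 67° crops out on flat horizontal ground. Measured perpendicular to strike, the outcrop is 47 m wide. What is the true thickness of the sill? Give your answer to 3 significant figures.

43.3 m

True thickness t = w · sin(dip) = 47 × sin 67°
t = 47 × 0.9205 = 43.264 m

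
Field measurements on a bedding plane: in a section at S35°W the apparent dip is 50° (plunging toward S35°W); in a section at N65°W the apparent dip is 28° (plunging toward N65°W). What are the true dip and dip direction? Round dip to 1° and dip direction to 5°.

Represent each trace as a vector plunging at its apparent dip toward its trend (east-north-up frame): v₁ = (-0.369, -0.527, -0.766), v₂ = (-0.800, 0.373, -0.469).
Cross product v₁ × v₂ gives the pole to the plane: n ∝ (-0.533, -0.440, 0.559).
tan δ = √(n_x²+n_y²)/n_z = 0.691/0.559, so δ = 51.0°.
The horizontal component of n points toward azimuth atan2(n_x, n_y) = 230°, the dip direction.

true dip 51°, dip direction 230°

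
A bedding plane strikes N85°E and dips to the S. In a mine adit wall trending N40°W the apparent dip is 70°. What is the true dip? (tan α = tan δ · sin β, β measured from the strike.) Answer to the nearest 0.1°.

73.4°

β = acute angle between strike N85°E and section N40°W = 55°.
tan δ = tan α / sin β = tan 70° / sin 55° = 2.7475 / 0.8192 = 3.3541
true dip = arctan 3.3541 = 73.40°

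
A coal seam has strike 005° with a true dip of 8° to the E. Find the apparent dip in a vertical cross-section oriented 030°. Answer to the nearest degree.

The section lies 25° from the strike.
tan α = tan 8° × sin 25° = 0.1405 × 0.4226 = 0.0594
α = arctan(0.0594) = 3.40°

3°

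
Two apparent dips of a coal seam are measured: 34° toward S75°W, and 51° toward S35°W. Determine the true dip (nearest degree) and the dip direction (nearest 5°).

true dip 53°, dip direction 195°

The two traces are lines in the plane: v₁ = (sin 255°·cos 34°, cos 255°·cos 34°, −sin 34°), v₂ = (sin 215°·cos 51°, cos 215°·cos 51°, −sin 51°).
Cross product v₁ × v₂ gives the pole to the plane: n ∝ (-0.122, -0.420, 0.335).
True dip = arccos(n_z / |n|) = arccos(0.6082) = 52.5°.
The horizontal component of n points toward azimuth atan2(n_x, n_y) = 196°, the dip direction.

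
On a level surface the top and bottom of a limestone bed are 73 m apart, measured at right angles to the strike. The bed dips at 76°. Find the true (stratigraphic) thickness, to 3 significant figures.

True thickness t = w · sin(dip) = 73 × sin 76°
t = 73 × 0.9703 = 70.832 m

70.8 m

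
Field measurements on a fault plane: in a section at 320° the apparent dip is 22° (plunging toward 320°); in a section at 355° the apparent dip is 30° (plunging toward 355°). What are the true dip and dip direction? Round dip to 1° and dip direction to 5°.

Represent each trace as a vector plunging at its apparent dip toward its trend (east-north-up frame): v₁ = (-0.596, 0.710, -0.375), v₂ = (-0.075, 0.863, -0.500).
Cross product v₁ × v₂ gives the pole to the plane: n ∝ (0.032, 0.270, 0.461).
True dip = arccos(n_z / |n|) = arccos(0.8614) = 30.5°.
The horizontal component of n points toward azimuth atan2(n_x, n_y) = 7°, the dip direction.

true dip 31°, dip direction 005°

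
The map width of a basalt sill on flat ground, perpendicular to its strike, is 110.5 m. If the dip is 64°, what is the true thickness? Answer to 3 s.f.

True thickness t = w · sin(dip) = 110.5 × sin 64°
t = 110.5 × 0.8988 = 99.317 m

99.3 m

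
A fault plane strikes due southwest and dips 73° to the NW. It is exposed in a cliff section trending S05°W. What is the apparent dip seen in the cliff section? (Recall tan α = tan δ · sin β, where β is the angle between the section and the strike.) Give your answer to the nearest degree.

The section lies 40° from the strike.
tan α = tan 73° × sin 40° = 3.2709 × 0.6428 = 2.1025
apparent dip = arctan 2.1025 = 64.56°

65°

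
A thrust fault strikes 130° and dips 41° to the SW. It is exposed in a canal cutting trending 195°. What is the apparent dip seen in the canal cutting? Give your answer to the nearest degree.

38°

The strike is 130° and the section trends 195°; the acute angle between them is β = 65°.
tan α = tan 41° × sin 65° = 0.8693 × 0.9063 = 0.7878
apparent dip = arctan 0.7878 = 38.23°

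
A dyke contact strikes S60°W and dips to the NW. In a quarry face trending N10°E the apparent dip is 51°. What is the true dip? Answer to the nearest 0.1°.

58.2°

The section is 50° from the strike.
tan(true dip) = tan 51° / sin 50° = 1.6120
δ = arctan(1.6120) = 58.19°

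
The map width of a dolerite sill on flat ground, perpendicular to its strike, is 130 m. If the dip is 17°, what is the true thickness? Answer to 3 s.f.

38.0 m

True thickness t = w · sin(dip) = 130 × sin 17°
t = 130 × 0.2924 = 38.008 m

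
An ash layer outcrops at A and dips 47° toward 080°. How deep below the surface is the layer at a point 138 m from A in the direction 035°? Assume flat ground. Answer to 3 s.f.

105 m

The hole lies 45° from the dip direction, so the down-dip offset is 138 × cos 45° = 97.58 m.
Depth = down-dip offset × tan(dip) = 97.58 × tan 47° = 97.58 × 1.0724
Depth = 104.64 m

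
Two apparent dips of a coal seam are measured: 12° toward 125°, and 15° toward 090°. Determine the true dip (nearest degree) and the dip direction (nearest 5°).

Represent each trace as a vector plunging at its apparent dip toward its trend (east-north-up frame): v₁ = (0.801, -0.561, -0.208), v₂ = (0.966, 0.000, -0.259).
The plane normal is n = v₁ × v₂ ∝ (0.145, 0.007, 0.542).
True dip = arccos(n_z / |n|) = arccos(0.9659) = 15.0°.
The horizontal component of n points toward azimuth atan2(n_x, n_y) = 87°, the dip direction.

true dip 15°, dip direction 085°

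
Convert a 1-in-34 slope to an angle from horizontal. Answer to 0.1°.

1.7°

tan θ = 1/34 = 0.0294
θ = arctan(0.0294) = 1.68°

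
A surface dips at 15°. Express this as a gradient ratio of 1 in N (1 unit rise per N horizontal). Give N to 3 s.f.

1 : N means tan θ = 1/N, so N = 1/tan 15° = 1/0.2679

1 in 3.73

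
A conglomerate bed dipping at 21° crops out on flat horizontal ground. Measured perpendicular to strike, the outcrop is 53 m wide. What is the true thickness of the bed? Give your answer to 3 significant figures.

True thickness t = w · sin(dip) = 53 × sin 21°
t = 53 × 0.3584 = 18.994 m

19.0 m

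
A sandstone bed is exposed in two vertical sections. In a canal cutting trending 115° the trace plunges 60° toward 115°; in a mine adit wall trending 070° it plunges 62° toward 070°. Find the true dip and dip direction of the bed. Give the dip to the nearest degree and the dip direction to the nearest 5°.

true dip 63°, dip direction 085°

Each apparent-dip line lies in the plane. As unit vectors (x east, y north, z up), v₁ plunges 60°→115° and v₂ plunges 62°→070°.
n = v₁ × v₂ = (0.326, 0.018, 0.166) (taken with n_z > 0).
tan δ = √(n_x²+n_y²)/n_z = 0.326/0.166, so δ = 63.0°.
Dip direction = atan2(0.326, 0.018) = 87° (azimuth of n's horizontal projection).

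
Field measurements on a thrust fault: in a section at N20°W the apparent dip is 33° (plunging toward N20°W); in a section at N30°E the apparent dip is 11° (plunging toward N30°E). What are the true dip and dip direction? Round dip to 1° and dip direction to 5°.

true dip 35°, dip direction 315°

Represent each trace as a vector plunging at its apparent dip toward its trend (east-north-up frame): v₁ = (-0.287, 0.788, -0.545), v₂ = (0.491, 0.850, -0.191).
The plane normal is n = v₁ × v₂ ∝ (-0.313, 0.322, 0.631).
tan δ = √(n_x²+n_y²)/n_z = 0.449/0.631, so δ = 35.4°.
Dip direction = atan2(-0.313, 0.322) = 316° (azimuth of n's horizontal projection).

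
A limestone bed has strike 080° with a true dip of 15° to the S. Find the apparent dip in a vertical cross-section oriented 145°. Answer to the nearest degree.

14°

The strike is 080° and the section trends 145°; the acute angle between them is β = 65°.
tan(apparent dip) = tan 15° · sin 65° = 0.2428
apparent dip = arctan 0.2428 = 13.65°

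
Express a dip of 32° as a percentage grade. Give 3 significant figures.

grade % = 100 × tan 32° = 100 × 0.6249

62.5%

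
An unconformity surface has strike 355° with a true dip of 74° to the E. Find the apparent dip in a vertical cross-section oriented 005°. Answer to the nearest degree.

31°

The strike is 355° and the section trends 005°; the acute angle between them is β = 10°.
tan α = tan 74° × sin 10° = 3.4874 × 0.1736 = 0.6056
apparent dip = arctan 0.6056 = 31.20°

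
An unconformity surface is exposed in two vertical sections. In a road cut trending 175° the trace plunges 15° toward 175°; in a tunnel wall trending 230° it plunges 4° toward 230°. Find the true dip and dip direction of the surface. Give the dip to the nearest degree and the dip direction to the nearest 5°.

true dip 16°, dip direction 155°

The two traces are lines in the plane: v₁ = (sin 175°·cos 15°, cos 175°·cos 15°, −sin 15°), v₂ = (sin 230°·cos 4°, cos 230°·cos 4°, −sin 4°).
n = v₁ × v₂ = (0.099, -0.204, 0.789) (taken with n_z > 0).
True dip = arccos(n_z / |n|) = arccos(0.9612) = 16.0°.
Dip direction = azimuth of (n_x, n_y) = atan2(0.099, -0.204) = 154°.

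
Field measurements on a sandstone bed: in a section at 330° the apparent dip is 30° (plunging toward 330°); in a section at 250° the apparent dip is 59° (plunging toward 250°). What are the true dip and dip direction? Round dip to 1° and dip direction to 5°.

true dip 59°, dip direction 260°

The two traces are lines in the plane: v₁ = (sin 330°·cos 30°, cos 330°·cos 30°, −sin 30°), v₂ = (sin 250°·cos 59°, cos 250°·cos 59°, −sin 59°).
Cross product v₁ × v₂ gives the pole to the plane: n ∝ (-0.731, -0.129, 0.439).
True dip = arccos(n_z / |n|) = arccos(0.5093) = 59.4°.
Dip direction = atan2(-0.731, -0.129) = 260° (azimuth of n's horizontal projection).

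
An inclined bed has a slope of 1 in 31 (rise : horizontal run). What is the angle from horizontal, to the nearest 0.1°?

1.8°

tan θ = 1/31 = 0.0323
θ = arctan(0.0323) = 1.85°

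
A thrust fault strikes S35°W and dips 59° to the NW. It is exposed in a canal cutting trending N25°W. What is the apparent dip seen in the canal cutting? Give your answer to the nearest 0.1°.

The strike is S35°W and the section trends N25°W; the acute angle between them is β = 60°.
tan α = tan 59° × sin 60° = 1.6643 × 0.8660 = 1.4413
α = arctan(1.4413) = 55.25°

55.2°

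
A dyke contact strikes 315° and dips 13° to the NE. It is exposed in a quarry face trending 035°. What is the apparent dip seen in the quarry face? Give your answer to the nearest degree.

The strike is 315° and the section trends 035°; the acute angle between them is β = 80°.
tan(apparent dip) = tan 13° · sin 80° = 0.2274
apparent dip = arctan 0.2274 = 12.81°

13°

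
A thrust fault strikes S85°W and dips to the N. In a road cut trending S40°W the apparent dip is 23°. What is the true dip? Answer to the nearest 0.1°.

The section is 45° from the strike.
tan δ = tan α / sin β = tan 23° / sin 45° = 0.4245 / 0.7071 = 0.6003
true dip = arctan 0.6003 = 30.98°

31.0°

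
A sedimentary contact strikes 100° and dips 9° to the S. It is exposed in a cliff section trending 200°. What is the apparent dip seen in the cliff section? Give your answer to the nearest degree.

9°

The strike is 100° and the section trends 200°; the acute angle between them is β = 80°.
tan(apparent dip) = tan 9° · sin 80° = 0.1560
apparent dip = arctan 0.1560 = 8.87°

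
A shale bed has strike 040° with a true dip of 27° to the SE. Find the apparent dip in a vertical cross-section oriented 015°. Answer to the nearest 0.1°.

12.2°

The section lies 25° from the strike.
tan(apparent dip) = tan 27° · sin 25° = 0.2153
α = arctan(0.2153) = 12.15°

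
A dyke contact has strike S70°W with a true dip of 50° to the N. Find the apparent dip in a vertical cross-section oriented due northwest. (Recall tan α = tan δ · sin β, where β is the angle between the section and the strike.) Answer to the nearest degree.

47°

Angle between strike (S70°W) and section (due northwest): β = 65°.
tan(apparent dip) = tan 50° · sin 65° = 1.0801
α = arctan(1.0801) = 47.21°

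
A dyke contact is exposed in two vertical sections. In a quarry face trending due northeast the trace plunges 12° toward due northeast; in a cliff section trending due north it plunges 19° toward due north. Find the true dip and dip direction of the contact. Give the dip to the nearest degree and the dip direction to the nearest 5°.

true dip 19°, dip direction 355°

Each apparent-dip line lies in the plane. As unit vectors (x east, y north, z up), v₁ plunges 12°→due northeast and v₂ plunges 19°→due north.
n = v₁ × v₂ = (-0.029, 0.225, 0.654) (taken with n_z > 0).
tan δ = √(n_x²+n_y²)/n_z = 0.227/0.654, so δ = 19.1°.
The horizontal component of n points toward azimuth atan2(n_x, n_y) = 353°, the dip direction.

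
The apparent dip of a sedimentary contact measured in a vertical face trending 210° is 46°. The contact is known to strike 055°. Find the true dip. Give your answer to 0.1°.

The section is 25° from the strike.
tan(true dip) = tan 46° / sin 25° = 2.4503
δ = arctan(2.4503) = 67.80°

67.8°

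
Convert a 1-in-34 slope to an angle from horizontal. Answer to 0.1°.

1.7°

tan θ = 1/34 = 0.0294
θ = arctan(0.0294) = 1.68°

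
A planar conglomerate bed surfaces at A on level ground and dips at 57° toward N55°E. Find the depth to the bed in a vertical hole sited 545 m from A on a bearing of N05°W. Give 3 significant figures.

The hole lies 60° from the dip direction, so the down-dip offset is 545 × cos 60° = 272.50 m.
Depth = down-dip offset × tan(dip) = 272.50 × tan 57° = 272.50 × 1.5399
Depth = 419.61 m

420 m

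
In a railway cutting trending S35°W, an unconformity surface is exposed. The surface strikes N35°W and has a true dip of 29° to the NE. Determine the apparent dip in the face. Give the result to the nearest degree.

28°

Angle between strike (N35°W) and section (S35°W): β = 70°.
tan α = tan 29° × sin 70° = 0.5543 × 0.9397 = 0.5209
α = arctan(0.5209) = 27.51°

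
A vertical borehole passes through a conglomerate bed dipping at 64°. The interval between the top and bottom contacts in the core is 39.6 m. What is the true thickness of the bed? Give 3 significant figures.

True thickness t = h · cos(dip) = 39.6 × cos 64°
t = 39.6 × 0.4384 = 17.359 m

17.4 m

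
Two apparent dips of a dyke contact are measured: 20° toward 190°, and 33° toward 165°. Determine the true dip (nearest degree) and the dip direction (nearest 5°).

The two traces are lines in the plane: v₁ = (sin 190°·cos 20°, cos 190°·cos 20°, −sin 20°), v₂ = (sin 165°·cos 33°, cos 165°·cos 33°, −sin 33°).
Cross product v₁ × v₂ gives the pole to the plane: n ∝ (0.227, -0.163, 0.333).
True dip = arccos(n_z / |n|) = arccos(0.7660) = 40.0°.
Dip direction = atan2(0.227, -0.163) = 126° (azimuth of n's horizontal projection).

true dip 40°, dip direction 125°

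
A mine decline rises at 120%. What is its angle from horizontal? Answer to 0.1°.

tan θ = 120/100 = 1.2000
θ = arctan(1.2000) = 50.19°

50.2°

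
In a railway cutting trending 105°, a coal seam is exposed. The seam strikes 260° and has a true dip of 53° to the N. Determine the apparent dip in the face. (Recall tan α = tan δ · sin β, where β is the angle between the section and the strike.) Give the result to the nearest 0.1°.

The section lies 25° from the strike.
tan(apparent dip) = tan 53° · sin 25° = 0.5608
α = arctan(0.5608) = 29.29°

29.3°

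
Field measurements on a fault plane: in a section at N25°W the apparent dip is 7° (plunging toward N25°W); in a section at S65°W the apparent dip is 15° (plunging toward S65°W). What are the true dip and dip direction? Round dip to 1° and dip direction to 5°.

true dip 16°, dip direction 270°

Represent each trace as a vector plunging at its apparent dip toward its trend (east-north-up frame): v₁ = (-0.419, 0.900, -0.122), v₂ = (-0.875, -0.408, -0.259).
n = v₁ × v₂ = (-0.283, -0.002, 0.959) (taken with n_z > 0).
Dip δ = arctan(|n_h|/n_z) = arctan(0.283/0.959) = 16.4°.
The horizontal component of n points toward azimuth atan2(n_x, n_y) = 270°, the dip direction.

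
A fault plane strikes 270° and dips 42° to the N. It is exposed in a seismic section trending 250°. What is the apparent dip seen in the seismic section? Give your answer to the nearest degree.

17°

The strike is 270° and the section trends 250°; the acute angle between them is β = 20°.
tan α = tan 42° × sin 20° = 0.9004 × 0.3420 = 0.3080
α = arctan(0.3080) = 17.12°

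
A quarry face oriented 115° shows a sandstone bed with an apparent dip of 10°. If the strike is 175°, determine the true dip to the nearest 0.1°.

11.5°

The section is 60° from the strike.
tan δ = tan α / sin β = tan 10° / sin 60° = 0.1763 / 0.8660 = 0.2036
true dip = arctan 0.2036 = 11.51°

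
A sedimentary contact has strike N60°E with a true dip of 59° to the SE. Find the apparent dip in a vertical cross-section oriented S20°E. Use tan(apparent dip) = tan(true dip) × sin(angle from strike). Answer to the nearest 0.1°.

The strike is N60°E and the section trends S20°E; the acute angle between them is β = 80°.
tan α = tan 59° × sin 80° = 1.6643 × 0.9848 = 1.6390
apparent dip = arctan 1.6390 = 58.61°

58.6°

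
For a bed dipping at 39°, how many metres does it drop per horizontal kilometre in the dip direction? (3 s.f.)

drop per km = 1000 × tan 39° = 1000 × 0.8098

810 m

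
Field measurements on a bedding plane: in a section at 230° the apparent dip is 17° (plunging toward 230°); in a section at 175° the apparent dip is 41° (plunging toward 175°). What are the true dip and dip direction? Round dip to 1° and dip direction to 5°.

Represent each trace as a vector plunging at its apparent dip toward its trend (east-north-up frame): v₁ = (-0.733, -0.615, -0.292), v₂ = (0.066, -0.752, -0.656).
n = v₁ × v₂ = (0.183, -0.500, 0.591) (taken with n_z > 0).
tan δ = √(n_x²+n_y²)/n_z = 0.532/0.591, so δ = 42.0°.
The horizontal component of n points toward azimuth atan2(n_x, n_y) = 160°, the dip direction.

true dip 42°, dip direction 160°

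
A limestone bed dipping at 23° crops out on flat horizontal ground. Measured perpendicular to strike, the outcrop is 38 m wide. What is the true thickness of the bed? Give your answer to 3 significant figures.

True thickness t = w · sin(dip) = 38 × sin 23°
t = 38 × 0.3907 = 14.848 m

14.8 m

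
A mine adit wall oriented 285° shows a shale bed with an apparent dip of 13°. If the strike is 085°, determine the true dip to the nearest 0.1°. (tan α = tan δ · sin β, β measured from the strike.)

34.0°

β = acute angle between strike 085° and section 285° = 20°.
tan(true dip) = tan 13° / sin 20° = 0.6750
δ = arctan(0.6750) = 34.02°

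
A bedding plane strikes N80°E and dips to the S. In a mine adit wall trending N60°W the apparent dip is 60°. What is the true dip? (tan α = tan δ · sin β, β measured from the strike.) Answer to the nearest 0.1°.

β = acute angle between strike N80°E and section N60°W = 40°.
tan(true dip) = tan 60° / sin 40° = 2.6946
true dip = arctan 2.6946 = 69.64°

69.6°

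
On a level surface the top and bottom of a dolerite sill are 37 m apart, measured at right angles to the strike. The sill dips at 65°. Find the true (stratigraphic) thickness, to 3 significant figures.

33.5 m

True thickness t = w · sin(dip) = 37 × sin 65°
t = 37 × 0.9063 = 33.533 m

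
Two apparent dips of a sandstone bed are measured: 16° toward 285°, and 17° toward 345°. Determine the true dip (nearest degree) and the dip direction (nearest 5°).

The two traces are lines in the plane: v₁ = (sin 285°·cos 16°, cos 285°·cos 16°, −sin 16°), v₂ = (sin 345°·cos 17°, cos 345°·cos 17°, −sin 17°).
n = v₁ × v₂ = (-0.182, 0.203, 0.796) (taken with n_z > 0).
True dip = arccos(n_z / |n|) = arccos(0.9460) = 18.9°.
Dip direction = atan2(-0.182, 0.203) = 318° (azimuth of n's horizontal projection).

true dip 19°, dip direction 320°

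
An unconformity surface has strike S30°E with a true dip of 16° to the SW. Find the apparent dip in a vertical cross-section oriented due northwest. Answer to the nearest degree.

The section lies 15° from the strike.
tan(apparent dip) = tan 16° · sin 15° = 0.0742
apparent dip = arctan 0.0742 = 4.24°

4°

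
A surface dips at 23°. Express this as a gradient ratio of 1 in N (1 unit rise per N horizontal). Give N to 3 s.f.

1 in 2.36

1 : N means tan θ = 1/N, so N = 1/tan 23° = 1/0.4245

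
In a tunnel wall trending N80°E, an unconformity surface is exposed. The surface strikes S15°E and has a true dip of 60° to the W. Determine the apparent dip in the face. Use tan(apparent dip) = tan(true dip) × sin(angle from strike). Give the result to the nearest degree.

60°

Angle between strike (S15°E) and section (N80°E): β = 85°.
tan(apparent dip) = tan 60° · sin 85° = 1.7255
apparent dip = arctan 1.7255 = 59.91°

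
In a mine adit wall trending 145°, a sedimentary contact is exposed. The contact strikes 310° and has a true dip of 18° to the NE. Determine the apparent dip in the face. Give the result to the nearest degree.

Angle between strike (310°) and section (145°): β = 15°.
tan α = tan 18° × sin 15° = 0.3249 × 0.2588 = 0.0841
α = arctan(0.0841) = 4.81°

5°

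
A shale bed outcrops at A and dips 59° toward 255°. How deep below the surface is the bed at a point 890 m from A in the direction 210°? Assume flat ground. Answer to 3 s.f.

The hole lies 45° from the dip direction, so the down-dip offset is 890 × cos 45° = 629.33 m.
Depth = down-dip offset × tan(dip) = 629.33 × tan 59° = 629.33 × 1.6643
Depth = 1047.37 m

1050 m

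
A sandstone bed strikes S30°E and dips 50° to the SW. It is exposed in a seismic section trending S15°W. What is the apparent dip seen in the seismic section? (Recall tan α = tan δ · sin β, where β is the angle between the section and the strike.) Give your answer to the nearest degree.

40°

Angle between strike (S30°E) and section (S15°W): β = 45°.
tan α = tan 50° × sin 45° = 1.1918 × 0.7071 = 0.8427
α = arctan(0.8427) = 40.12°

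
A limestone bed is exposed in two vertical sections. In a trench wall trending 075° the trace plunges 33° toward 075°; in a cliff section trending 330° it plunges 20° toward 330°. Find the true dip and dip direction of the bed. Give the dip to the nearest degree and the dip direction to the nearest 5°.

true dip 40°, dip direction 035°

Represent each trace as a vector plunging at its apparent dip toward its trend (east-north-up frame): v₁ = (0.810, 0.217, -0.545), v₂ = (-0.470, 0.814, -0.342).
n = v₁ × v₂ = (0.369, 0.533, 0.761) (taken with n_z > 0).
Dip δ = arctan(|n_h|/n_z) = arctan(0.648/0.761) = 40.4°.
Dip direction = atan2(0.369, 0.533) = 35° (azimuth of n's horizontal projection).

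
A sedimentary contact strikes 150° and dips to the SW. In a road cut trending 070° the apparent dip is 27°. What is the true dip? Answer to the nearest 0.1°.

27.4°

β = acute angle between strike 150° and section 070° = 80°.
tan(true dip) = tan 27° / sin 80° = 0.5174
δ = arctan(0.5174) = 27.36°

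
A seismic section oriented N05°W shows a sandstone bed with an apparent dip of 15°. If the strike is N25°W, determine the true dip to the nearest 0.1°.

38.1°

β = acute angle between strike N25°W and section N05°W = 20°.
tan(true dip) = tan 15° / sin 20° = 0.7834
true dip = arctan 0.7834 = 38.08°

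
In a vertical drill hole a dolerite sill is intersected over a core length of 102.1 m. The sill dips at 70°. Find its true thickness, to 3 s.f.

34.9 m

True thickness t = h · cos(dip) = 102.1 × cos 70°
t = 102.1 × 0.3420 = 34.920 m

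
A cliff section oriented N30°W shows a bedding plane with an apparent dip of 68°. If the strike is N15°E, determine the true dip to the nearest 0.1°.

74.1°

β = acute angle between strike N15°E and section N30°W = 45°.
tan δ = tan α / sin β = tan 68° / sin 45° = 2.4751 / 0.7071 = 3.5003
δ = arctan(3.5003) = 74.06°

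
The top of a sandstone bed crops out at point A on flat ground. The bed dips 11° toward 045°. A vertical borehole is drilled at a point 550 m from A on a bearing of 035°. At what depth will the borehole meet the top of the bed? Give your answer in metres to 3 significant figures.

105 m

The hole lies 10° from the dip direction, so the down-dip offset is 550 × cos 10° = 541.64 m.
Depth = down-dip offset × tan(dip) = 541.64 × tan 11° = 541.64 × 0.1944
Depth = 105.28 m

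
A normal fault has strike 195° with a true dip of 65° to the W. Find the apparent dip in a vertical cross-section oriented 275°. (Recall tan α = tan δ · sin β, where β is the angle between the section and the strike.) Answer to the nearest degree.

The strike is 195° and the section trends 275°; the acute angle between them is β = 80°.
tan(apparent dip) = tan 65° · sin 80° = 2.1119
α = arctan(2.1119) = 64.66°

65°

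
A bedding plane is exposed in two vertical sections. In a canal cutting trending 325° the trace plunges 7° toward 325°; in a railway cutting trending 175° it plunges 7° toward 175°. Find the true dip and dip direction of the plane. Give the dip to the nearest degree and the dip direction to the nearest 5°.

true dip 25°, dip direction 250°

Represent each trace as a vector plunging at its apparent dip toward its trend (east-north-up frame): v₁ = (-0.569, 0.813, -0.122), v₂ = (0.087, -0.989, -0.122).
n = v₁ × v₂ = (-0.220, -0.080, 0.493) (taken with n_z > 0).
True dip = arccos(n_z / |n|) = arccos(0.9035) = 25.4°.
Dip direction = atan2(-0.220, -0.080) = 250° (azimuth of n's horizontal projection).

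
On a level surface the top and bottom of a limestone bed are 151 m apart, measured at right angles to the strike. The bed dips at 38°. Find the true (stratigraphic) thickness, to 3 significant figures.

True thickness t = w · sin(dip) = 151 × sin 38°
t = 151 × 0.6157 = 92.965 m

93.0 m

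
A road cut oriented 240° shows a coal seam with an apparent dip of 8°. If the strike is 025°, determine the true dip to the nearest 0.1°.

13.8°

The section is 35° from the strike.
tan(true dip) = tan 8° / sin 35° = 0.2450
δ = arctan(0.2450) = 13.77°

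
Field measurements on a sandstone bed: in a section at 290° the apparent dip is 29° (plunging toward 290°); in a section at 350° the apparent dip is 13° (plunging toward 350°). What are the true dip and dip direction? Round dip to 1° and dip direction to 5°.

Each apparent-dip line lies in the plane. As unit vectors (x east, y north, z up), v₁ plunges 29°→290° and v₂ plunges 13°→350°.
n = v₁ × v₂ = (-0.398, 0.103, 0.738) (taken with n_z > 0).
True dip = arccos(n_z / |n|) = arccos(0.8737) = 29.1°.
Dip direction = atan2(-0.398, 0.103) = 284° (azimuth of n's horizontal projection).

true dip 29°, dip direction 285°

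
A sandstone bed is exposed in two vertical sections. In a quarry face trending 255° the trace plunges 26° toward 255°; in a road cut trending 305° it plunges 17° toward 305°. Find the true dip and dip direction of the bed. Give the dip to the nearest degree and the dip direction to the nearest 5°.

true dip 26°, dip direction 255°

Each apparent-dip line lies in the plane. As unit vectors (x east, y north, z up), v₁ plunges 26°→255° and v₂ plunges 17°→305°.
n = v₁ × v₂ = (-0.308, -0.090, 0.658) (taken with n_z > 0).
tan δ = √(n_x²+n_y²)/n_z = 0.321/0.658, so δ = 26.0°.
Dip direction = atan2(-0.308, -0.090) = 254° (azimuth of n's horizontal projection).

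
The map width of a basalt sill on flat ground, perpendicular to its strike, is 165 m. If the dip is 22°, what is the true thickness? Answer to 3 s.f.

61.8 m

True thickness t = w · sin(dip) = 165 × sin 22°
t = 165 × 0.3746 = 61.810 m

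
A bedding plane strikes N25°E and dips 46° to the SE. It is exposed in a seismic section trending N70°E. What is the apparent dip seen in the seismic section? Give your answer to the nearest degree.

The strike is N25°E and the section trends N70°E; the acute angle between them is β = 45°.
tan α = tan 46° × sin 45° = 1.0355 × 0.7071 = 0.7322
apparent dip = arctan 0.7322 = 36.21°

36°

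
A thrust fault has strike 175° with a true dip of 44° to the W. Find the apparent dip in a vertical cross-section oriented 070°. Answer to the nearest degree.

The strike is 175° and the section trends 070°; the acute angle between them is β = 75°.
tan(apparent dip) = tan 44° · sin 75° = 0.9328
α = arctan(0.9328) = 43.01°

43°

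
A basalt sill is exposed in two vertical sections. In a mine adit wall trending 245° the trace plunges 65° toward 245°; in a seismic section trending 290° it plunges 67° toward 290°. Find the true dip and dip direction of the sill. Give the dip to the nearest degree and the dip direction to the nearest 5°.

Each apparent-dip line lies in the plane. As unit vectors (x east, y north, z up), v₁ plunges 65°→245° and v₂ plunges 67°→290°.
The plane normal is n = v₁ × v₂ ∝ (-0.286, 0.020, 0.117).
Dip δ = arctan(|n_h|/n_z) = arctan(0.286/0.117) = 67.8°.
Dip direction = atan2(-0.286, 0.020) = 274° (azimuth of n's horizontal projection).

true dip 68°, dip direction 275°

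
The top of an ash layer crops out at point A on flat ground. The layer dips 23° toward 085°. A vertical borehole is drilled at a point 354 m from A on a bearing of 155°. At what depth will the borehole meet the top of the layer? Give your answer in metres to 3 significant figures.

The hole lies 70° from the dip direction, so the down-dip offset is 354 × cos 70° = 121.08 m.
Depth = down-dip offset × tan(dip) = 121.08 × tan 23° = 121.08 × 0.4245
Depth = 51.39 m

51.4 m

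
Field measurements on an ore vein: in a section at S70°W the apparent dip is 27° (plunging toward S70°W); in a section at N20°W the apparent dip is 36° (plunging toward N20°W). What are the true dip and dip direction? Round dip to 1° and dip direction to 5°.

Represent each trace as a vector plunging at its apparent dip toward its trend (east-north-up frame): v₁ = (-0.837, -0.305, -0.454), v₂ = (-0.277, 0.760, -0.588).
Cross product v₁ × v₂ gives the pole to the plane: n ∝ (-0.524, 0.367, 0.721).
tan δ = √(n_x²+n_y²)/n_z = 0.640/0.721, so δ = 41.6°.
Dip direction = atan2(-0.524, 0.367) = 305° (azimuth of n's horizontal projection).

true dip 42°, dip direction 305°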